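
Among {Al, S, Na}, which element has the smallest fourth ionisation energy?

S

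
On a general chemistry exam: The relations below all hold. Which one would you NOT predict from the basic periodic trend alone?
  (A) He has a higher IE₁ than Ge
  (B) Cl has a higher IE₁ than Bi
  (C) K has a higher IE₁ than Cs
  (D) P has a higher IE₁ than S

The general trend: IE₁ increases across a period and decreases down a group.
(A) He (period 1, group 18) vs Ge (period 4, group 14): the stated order agrees with the simple trend.
(B) Cl (period 3, group 17) vs Bi (period 6, group 15): the stated order agrees with the simple trend.
(C) K (period 4, group 1) vs Cs (period 6, group 1): the stated order agrees with the simple trend.
(D) P (period 3, group 15) vs S (period 3, group 16): the stated order contradicts the simple trend.
The exception is (D): S (3p⁴) ionizes more easily than half-filled P (3p³) because the paired 3p electron in S is pushed out by e⁻–e⁻ repulsion.

(D)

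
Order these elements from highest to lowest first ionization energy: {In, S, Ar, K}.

Ar > S > In > K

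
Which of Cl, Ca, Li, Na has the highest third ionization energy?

The third ionization energy removes an electron from the +2 ion. For each element: Cl²⁺ still has 5 valence electrons; Ca²⁺ is the bare [Ar] core; Li²⁺ is already 1 electron into the core; Na²⁺ is already 1 electron into the core.
Pulling an electron out of a noble-gas core costs far more than removing a remaining valence electron, so Ca, Na and Li sit at the high end of IE_3.
Tabulated IE_3 (kJ/mol): Cl 3822, Ca 4912, Li 11815, Na 6910.
So the third ionization energies run Cl < Ca < Na < Li.

Li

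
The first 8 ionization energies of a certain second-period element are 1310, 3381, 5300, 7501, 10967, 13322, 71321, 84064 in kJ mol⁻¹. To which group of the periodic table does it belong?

Group 16

Look for the largest jump between consecutive ionization energies: IE7/IE6 ≈ 5.4, far larger than any earlier ratio.
That jump marks the point where a core electron is being removed. So the atom has 6 valence electrons.
A main-group element with 6 valence electrons is in group 16.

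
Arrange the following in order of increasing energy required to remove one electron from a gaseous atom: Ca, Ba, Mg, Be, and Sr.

Ba, Sr, Ca, Mg, Be

Be is in period 2, group 2; Mg is in period 3, group 2; Ca is in period 4, group 2; Sr is in period 5, group 2; Ba is in period 6, group 2.
IE₁ increases left→right with effective nuclear charge and decreases top→bottom as the valence shell moves farther out.
All are in group 2, so first ionization energy increases up the group.
So from lowest to highest: Ba < Sr < Ca < Mg < Be.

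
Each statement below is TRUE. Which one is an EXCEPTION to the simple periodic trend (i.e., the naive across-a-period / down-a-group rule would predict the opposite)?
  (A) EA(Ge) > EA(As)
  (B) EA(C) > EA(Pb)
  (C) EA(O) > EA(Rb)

The general trend: electron affinity increases across a period and decreases down a group.
(A) Ge (period 4, group 14) vs As (period 4, group 15): the stated order contradicts the simple trend.
(B) C (period 2, group 14) vs Pb (period 6, group 14): the stated order agrees with the simple trend.
(C) O (period 2, group 16) vs Rb (period 5, group 1): the stated order agrees with the simple trend.
The exception is (A): adding an electron to As's half-filled 4p³ is unfavourable, so Ge (4p²) has the more exothermic EA.

(A)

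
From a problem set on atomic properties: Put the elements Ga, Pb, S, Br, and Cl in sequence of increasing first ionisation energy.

Ga < Pb < S < Br < Cl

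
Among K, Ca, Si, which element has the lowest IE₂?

Ca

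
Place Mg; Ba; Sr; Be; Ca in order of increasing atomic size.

Be < Mg < Ca < Sr < Ba

Be is in period 2, group 2; Mg is in period 3, group 2; Ca is in period 4, group 2; Sr is in period 5, group 2; Ba is in period 6, group 2.
Across a period the added protons contract the valence shell; down a group each new principal shell makes the atom larger.
All are in group 2, so atomic radius increases down the group.
So from smallest to largest: Be < Mg < Ca < Sr < Ba.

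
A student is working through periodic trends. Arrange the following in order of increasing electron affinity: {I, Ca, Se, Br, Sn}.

Electron affinity generally becomes more exothermic across a period toward the halogens and less exothermic down a group.
Neither a single period nor a single group — weigh both effects.
Sn > Ca: the two effects oppose for this pair; the across-period effect wins (107 vs 2 kJ/mol).
Se > Sn: both effects reinforce here, so Se is clearly the higher of the two.
I > Se: period and group pull opposite ways; the across-period shift dominates (295 vs 195 kJ/mol).
Br > I: they share group 17; the group trend gives Br the larger value.
For reference (kJ/mol): Ca 2, Se 195, Br 325, Sn 107, I 295.
So from lowest to highest: Ca < Sn < Se < I < Br.

Ca < Sn < Se < I < Br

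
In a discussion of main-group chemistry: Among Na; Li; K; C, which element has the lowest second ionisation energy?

The second ionization energy removes an electron from the +1 ion. For each element: Na⁺ is the bare [Ne] core; Li⁺ is the bare [He] core; K⁺ is the bare [Ar] core; C⁺ still has 3 valence electrons.
Breaking into a closed-shell core is much more expensive than removing a leftover valence electron — K, Na and Li have the largest IE_2 here.
Approximate IE_2 values (kJ/mol): Na 4562, Li 7298, K 3052, C 2353.
Putting it together, IE_2: C < K < Na < Li.

C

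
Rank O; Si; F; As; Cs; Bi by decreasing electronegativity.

F, O, As, Bi, Si, Cs

O is in period 2, group 16; F is in period 2, group 17; Si is in period 3, group 14; As is in period 4, group 15; Cs is in period 6, group 1; Bi is in period 6, group 15.
Atoms toward the upper right of the periodic table pull bonding electrons most strongly.
Here both period and group differ, so the two effects have to be weighed against each other.
Si > Cs: both effects reinforce here, so Si is clearly the higher of the two.
Bi > Si: the two effects oppose for this pair; the across-period effect wins (2.02 vs 1.90).
As > Bi: they share group 15; the group trend gives As the larger value.
O > As: both effects reinforce here, so O is clearly the higher of the two.
F > O: F lies to the right of O in period 2, so the across-period effect alone puts F higher.
For reference (Pauling): O 3.44, F 3.98, Si 1.90, As 2.18, Cs 0.79, Bi 2.02.
So from highest to lowest: F > O > As > Bi > Si > Cs.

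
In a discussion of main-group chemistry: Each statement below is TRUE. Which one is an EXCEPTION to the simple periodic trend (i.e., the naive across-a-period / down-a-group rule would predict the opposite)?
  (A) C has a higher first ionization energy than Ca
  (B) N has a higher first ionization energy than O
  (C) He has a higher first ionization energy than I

(B)

The general trend: first ionization energy increases across a period and decreases down a group.
(A) C (period 2, group 14) vs Ca (period 4, group 2): the stated order agrees with the simple trend.
(B) N (period 2, group 15) vs O (period 2, group 16): the stated order contradicts the simple trend.
(C) He (period 1, group 18) vs I (period 5, group 17): the stated order agrees with the simple trend.
The exception is (B): pairing an electron in O's 2p⁴ costs repulsion energy, so O ionizes more easily than half-filled N (2p³).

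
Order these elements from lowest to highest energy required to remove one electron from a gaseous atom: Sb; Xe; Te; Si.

Si < Sb < Te < Xe

Si is in period 3, group 14; Sb is in period 5, group 15; Te is in period 5, group 16; Xe is in period 5, group 18.
Across a period the outer electron is held more tightly (higher IE₁); down a group it sits in a higher shell, more shielded, and comes off more easily.
These span different periods and groups, so the two trends combine.
Sb > Si: the two effects oppose for this pair; the across-period effect wins (831 vs 786 kJ/mol).
Te > Sb: both are in period 5; the period trend gives Te the larger value.
Xe > Te: both are in period 5; the period trend gives Xe the larger value.
Approximate values (kJ/mol): Si 786, Sb 831, Te 869, Xe 1170.
So from lowest to highest: Si < Sb < Te < Xe.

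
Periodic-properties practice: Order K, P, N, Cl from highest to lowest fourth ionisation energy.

The fourth ionization energy removes an electron from the +3 ion. For each element: K³⁺ is already 2 electrons into the core; P³⁺ still has 2 valence electrons; N³⁺ still has 2 valence electrons; Cl³⁺ still has 4 valence electrons.
Usually core removal costs more than valence removal, but here the competition is close: a tightly held n=2 valence electron can cost more to remove than an n=3 core electron, so the actual values have to decide it.
Valence configurations: P³⁺ [Ne]3s², N³⁺ [He]2s², Cl³⁺ [Ne]3s²3p².
The numbers (kJ/mol): K 5877, P 4964, N 7475, Cl 5159.
Overall IE_4 order: P < Cl < K < N.

N > K > Cl > P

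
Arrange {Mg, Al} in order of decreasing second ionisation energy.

Al, Mg

Consider each +1 ion: Mg⁺ still has 1 valence electron; Al⁺ still has 2 valence electrons.
All are still removing valence electrons, so compare the +1 ions as you would atoms: IE_2 generally rises across a period (higher Z_eff) and falls down a group (larger shell), subject to the usual subshell exceptions.
Valence configurations: Mg⁺ [Ne]3s¹, Al⁺ [Ne]3s².
Tabulated IE_2 (kJ/mol): Mg 1451, Al 1817.
So the second ionization energies run Mg < Al.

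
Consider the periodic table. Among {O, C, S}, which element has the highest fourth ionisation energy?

IE_4 is the cost of taking one more electron from the +3 cation: O³⁺ still has 3 valence electrons; C³⁺ still has 1 valence electron; S³⁺ still has 3 valence electrons.
All are still removing valence electrons, so compare the +3 ions as you would atoms: IE_4 generally rises across a period (higher Z_eff) and falls down a group (larger shell), subject to the usual subshell exceptions.
Valence configurations: O³⁺ [He]2s²2p¹, C³⁺ [He]2s¹, S³⁺ [Ne]3s²3p¹.
The numbers (kJ/mol): O 7469, C 6223, S 4556.
So the fourth ionization energies run S < C < O.

O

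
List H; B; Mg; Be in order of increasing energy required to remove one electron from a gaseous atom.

H is in period 1, group 1; Be is in period 2, group 2; B is in period 2, group 13; Mg is in period 3, group 2.
Across a period the outer electron is held more tightly (higher IE₁); down a group it sits in a higher shell, more shielded, and comes off more easily.
These span different periods and groups, so the two trends combine.
B > Mg: both effects reinforce here, so B is clearly the higher of the two.
Be > B: this pair runs against the simple trend — see the exception note.
H > Be: the two effects oppose for this pair; the down-group effect wins (1312 vs 900 kJ/mol).
Note the exception: Be has a higher first ionization energy than B, contrary to the simple trend — removing B's lone 2p electron is easier than breaking Be's filled 2s².
Tabulated first ionization energy (kJ/mol): H 1312, Be 900, B 801, Mg 738.
So from lowest to highest: Mg < B < Be < H.

Mg, B, Be, H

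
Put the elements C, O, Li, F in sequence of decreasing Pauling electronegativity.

Electronegativity increases across a period and decreases down a group, tracking effective nuclear charge and atomic size.
All lie in period 2, so electronegativity increases left to right.
So from highest to lowest: F > O > C > Li.

F > O > C > Li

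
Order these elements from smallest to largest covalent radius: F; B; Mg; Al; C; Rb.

B is in period 2, group 13; C is in period 2, group 14; F is in period 2, group 17; Mg is in period 3, group 2; Al is in period 3, group 13; Rb is in period 5, group 1.
Across a period the added protons contract the valence shell; down a group each new principal shell makes the atom larger.
These span different periods and groups, so the two trends combine.
C > F: both are in period 2; the period trend gives C the larger value.
B > C: both are in period 2; the period trend gives B the larger value.
Al > B: Al sits below B in group 13, so the down-group effect alone puts Al larger.
Mg > Al: both are in period 3; the period trend gives Mg the larger value.
Rb > Mg: both effects reinforce here, so Rb is clearly the larger of the two.
For reference (pm): B 85, C 75, F 64, Mg 139, Al 126, Rb 210.
So from smallest to largest: F < C < B < Al < Mg < Rb.

F < C < B < Al < Mg < Rb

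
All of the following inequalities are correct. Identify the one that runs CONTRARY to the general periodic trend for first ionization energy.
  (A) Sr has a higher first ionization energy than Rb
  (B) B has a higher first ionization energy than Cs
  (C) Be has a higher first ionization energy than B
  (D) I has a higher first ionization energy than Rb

The general trend: first ionization energy increases across a period and decreases down a group.
(A) Sr (period 5, group 2) vs Rb (period 5, group 1): the stated order agrees with the simple trend.
(B) B (period 2, group 13) vs Cs (period 6, group 1): the stated order agrees with the simple trend.
(C) Be (period 2, group 2) vs B (period 2, group 13): the stated order contradicts the simple trend.
(D) I (period 5, group 17) vs Rb (period 5, group 1): the stated order agrees with the simple trend.
The exception is (C): removing B's lone 2p electron is easier than breaking Be's filled 2s².

(C)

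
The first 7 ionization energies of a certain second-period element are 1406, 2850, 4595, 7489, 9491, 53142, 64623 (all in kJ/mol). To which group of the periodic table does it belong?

Group 15

Look for the largest jump between consecutive ionization energies: IE6/IE5 ≈ 5.6, far larger than any earlier ratio.
That jump marks the point where a core electron is being removed. So the atom has 5 valence electrons.
A main-group element with 5 valence electrons is in group 15.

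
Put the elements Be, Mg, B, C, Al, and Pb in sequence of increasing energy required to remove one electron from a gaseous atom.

Al, Pb, Mg, B, Be, C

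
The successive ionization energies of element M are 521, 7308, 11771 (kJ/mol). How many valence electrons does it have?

1

Look for the largest jump between consecutive ionization energies: IE2/IE1 ≈ 14.0, far larger than any earlier ratio.
That jump marks the point where a core electron is being removed. So the atom has 1 valence electron.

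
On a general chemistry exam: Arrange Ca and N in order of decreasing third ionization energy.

Ca, N

Consider each +2 ion: Ca²⁺ is the bare [Ar] core; N²⁺ still has 3 valence electrons.
Core electrons are held far more tightly than valence electrons, so Ca tops the IE_3 order.
The numbers (kJ/mol): Ca 4912, N 4578.
Overall IE_3 order: N < Ca.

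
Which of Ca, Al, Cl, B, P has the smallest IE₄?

The fourth ionization energy removes an electron from the +3 ion. For each element: Ca³⁺ is already 1 electron into the core; Al³⁺ is the bare [Ne] core; Cl³⁺ still has 4 valence electrons; B³⁺ is the bare [He] core; P³⁺ still has 2 valence electrons.
Pulling an electron out of a noble-gas core costs far more than removing a remaining valence electron, so Ca, Al and B sit at the high end of IE_4.
Valence configurations: Cl³⁺ [Ne]3s²3p², P³⁺ [Ne]3s².
Tabulated IE_4 (kJ/mol): Ca 6491, Al 11577, Cl 5159, B 25026, P 4964.
So the fourth ionization energies run P < Cl < Ca < Al < B.

P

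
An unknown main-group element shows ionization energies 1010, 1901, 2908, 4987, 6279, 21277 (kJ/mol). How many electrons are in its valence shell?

5

Look for the largest jump between consecutive ionization energies: IE6/IE5 ≈ 3.4, far larger than any earlier ratio.
That jump marks the point where a core electron is being removed. So the atom has 5 valence electrons.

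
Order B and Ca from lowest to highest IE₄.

Ca < B

The fourth ionization energy removes an electron from the +3 ion. For each element: B³⁺ is the bare [He] core; Ca³⁺ is already 1 electron into the core.
All of these are removing an electron from a noble-gas core or deeper; the smaller core (lower principal quantum number) is held far more tightly, and within a period the higher nuclear charge binds the same core more tightly.
Approximate IE_4 values (kJ/mol): B 25026, Ca 6491.
Hence IE_4: Ca < B.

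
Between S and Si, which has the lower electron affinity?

Si

Si is in period 3, group 14; S is in period 3, group 16.
Atoms with high Z_eff and room in the valence shell (especially the halogens) have the most exothermic electron affinities.
All lie in period 3, so electron affinity increases left to right.
So Si has the lower electron affinity (Si < S).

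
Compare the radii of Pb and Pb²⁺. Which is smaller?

Pb²⁺

Forming Pb²⁺ removes 2 electrons from Pb. Fewer electrons for the same nuclear charge means less shielding and a higher Z_eff on the remaining electrons.
A cation is smaller than its parent atom: Pb²⁺ < Pb.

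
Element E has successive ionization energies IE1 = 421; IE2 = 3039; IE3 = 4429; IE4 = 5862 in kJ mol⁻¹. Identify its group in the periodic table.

Group 1

Look for the largest jump between consecutive ionization energies: IE2/IE1 ≈ 7.2, far larger than any earlier ratio.
That jump marks the point where a core electron is being removed. So the atom has 1 valence electron.
A main-group element with 1 valence electron is in group 1.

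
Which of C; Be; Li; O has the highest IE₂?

After 1 electron has been removed, what remains? C⁺ still has 3 valence electrons; Be⁺ still has 1 valence electron; Li⁺ is the bare [He] core; O⁺ still has 5 valence electrons.
Core electrons are held far more tightly than valence electrons, so Li tops the IE_2 order.
Valence configurations: C⁺ [He]2s²2p¹, Be⁺ [He]2s¹, O⁺ [He]2s²2p³.
Tabulated IE_2 (kJ/mol): C 2353, Be 1757, Li 7298, O 3388.
Hence IE_2: Be < C < O < Li.

Li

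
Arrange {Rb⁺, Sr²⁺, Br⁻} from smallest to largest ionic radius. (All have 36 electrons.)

Sr²⁺ < Rb⁺ < Br⁻

All of these have 36 electrons, so size is governed by nuclear charge alone: the more protons, the stronger the pull on the same electron cloud, and the smaller the ion.
Nuclear charges: Sr²⁺ (Z=38), Rb⁺ (Z=37), Br⁻ (Z=35).
Smallest to largest: Sr²⁺ < Rb⁺ < Br⁻.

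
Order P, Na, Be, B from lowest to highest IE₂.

Be < P < B < Na

The second ionization energy removes an electron from the +1 ion. For each element: P⁺ still has 4 valence electrons; Na⁺ is the bare [Ne] core; Be⁺ still has 1 valence electron; B⁺ still has 2 valence electrons.
Breaking into a closed-shell core is much more expensive than removing a leftover valence electron — Na has the largest IE_2 here.
Valence configurations: P⁺ [Ne]3s²3p², Be⁺ [He]2s¹, B⁺ [He]2s².
The numbers (kJ/mol): P 1907, Na 4562, Be 1757, B 2427.
Putting it together, IE_2: Be < P < B < Na.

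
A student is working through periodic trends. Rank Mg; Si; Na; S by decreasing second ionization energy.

IE_2 is the cost of taking one more electron from the +1 cation: Mg⁺ still has 1 valence electron; Si⁺ still has 3 valence electrons; Na⁺ is the bare [Ne] core; S⁺ still has 5 valence electrons.
Core electrons are held far more tightly than valence electrons, so Na tops the IE_2 order.
Valence configurations: Mg⁺ [Ne]3s¹, Si⁺ [Ne]3s²3p¹, S⁺ [Ne]3s²3p³.
Tabulated IE_2 (kJ/mol): Mg 1451, Si 1577, Na 4562, S 2252.
So the second ionization energies run Mg < Si < S < Na.

Na, S, Si, Mg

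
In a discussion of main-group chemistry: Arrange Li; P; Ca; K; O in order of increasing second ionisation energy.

After 1 electron has been removed, what remains? Li⁺ is the bare [He] core; P⁺ still has 4 valence electrons; Ca⁺ still has 1 valence electron; K⁺ is the bare [Ar] core; O⁺ still has 5 valence electrons.
Usually core removal costs more than valence removal, but here the competition is close: a tightly held n=2 valence electron can cost more to remove than an n=3 core electron, so the actual values have to decide it.
Valence configurations: P⁺ [Ne]3s²3p², Ca⁺ [Ar]4s¹, O⁺ [He]2s²2p³.
Tabulated IE_2 (kJ/mol): Li 7298, P 1907, Ca 1145, K 3052, O 3388.
So the second ionization energies run Ca < P < K < O < Li.

Ca < P < K < O < Li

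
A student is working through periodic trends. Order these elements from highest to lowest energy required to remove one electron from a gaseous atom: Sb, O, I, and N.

N is in period 2, group 15; O is in period 2, group 16; Sb is in period 5, group 15; I is in period 5, group 17.
Removing the outermost electron gets harder across a period and easier down a group.
Here both period and group differ, so the two effects have to be weighed against each other.
I > Sb: both are in period 5; the period trend gives I the larger value.
O > I: the two effects oppose for this pair; the down-group effect wins (1314 vs 1008 kJ/mol).
N > O: this pair runs against the simple trend — see the exception note.
Note the exception: N has a higher first ionization energy than O, contrary to the simple trend — pairing an electron in O's 2p⁴ costs repulsion energy, so O ionizes more easily than half-filled N (2p³).
For reference (kJ/mol): N 1402, O 1314, Sb 831, I 1008.
So from highest to lowest: N > O > I > Sb.

N, O, I, Sb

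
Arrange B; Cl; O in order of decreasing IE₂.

O > B > Cl

IE_2 is the cost of taking one more electron from the +1 cation: B⁺ still has 2 valence electrons; Cl⁺ still has 6 valence electrons; O⁺ still has 5 valence electrons.
All are still removing valence electrons, so compare the +1 ions as you would atoms: IE_2 generally rises across a period (higher Z_eff) and falls down a group (larger shell), subject to the usual subshell exceptions.
Valence configurations: B⁺ [He]2s², Cl⁺ [Ne]3s²3p⁴, O⁺ [He]2s²2p³.
Tabulated IE_2 (kJ/mol): B 2427, Cl 2298, O 3388.
Hence IE_2: Cl < B < O.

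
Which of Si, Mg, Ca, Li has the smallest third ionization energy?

Consider each +2 ion: Si²⁺ still has 2 valence electrons; Mg²⁺ is the bare [Ne] core; Ca²⁺ is the bare [Ar] core; Li²⁺ is already 1 electron into the core.
Pulling an electron out of a noble-gas core costs far more than removing a remaining valence electron, so Ca, Mg and Li sit at the high end of IE_3.
Approximate IE_3 values (kJ/mol): Si 3232, Mg 7733, Ca 4912, Li 11815.
So the third ionization energies run Si < Ca < Mg < Li.

Si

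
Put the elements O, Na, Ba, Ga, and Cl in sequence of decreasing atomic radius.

Ba, Na, Ga, Cl, O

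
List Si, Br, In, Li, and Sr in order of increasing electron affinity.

Sr < In < Li < Si < Br

Li is in period 2, group 1; Si is in period 3, group 14; Br is in period 4, group 17; Sr is in period 5, group 2; In is in period 5, group 13.
Atoms with high Z_eff and room in the valence shell (especially the halogens) have the most exothermic electron affinities.
Here both period and group differ, so the two effects have to be weighed against each other.
In > Sr: both are in period 5; the period trend gives In the larger value.
Li > In: period and group pull opposite ways; the down-group shift dominates (60 vs 29 kJ/mol).
Si > Li: period and group pull opposite ways; the across-period shift dominates (134 vs 60 kJ/mol).
Br > Si: the two effects oppose for this pair; the across-period effect wins (325 vs 134 kJ/mol).
Tabulated electron affinity (kJ/mol): Li 60, Si 134, Br 325, Sr 5, In 29.
So from lowest to highest: Sr < In < Li < Si < Br.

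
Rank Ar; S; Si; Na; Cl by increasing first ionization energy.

Na, Si, S, Cl, Ar

Na is in period 3, group 1; Si is in period 3, group 14; S is in period 3, group 16; Cl is in period 3, group 17; Ar is in period 3, group 18.
IE₁ increases left→right with effective nuclear charge and decreases top→bottom as the valence shell moves farther out.
All lie in period 3, so first ionization energy increases left to right.
So from lowest to highest: Na < Si < S < Cl < Ar.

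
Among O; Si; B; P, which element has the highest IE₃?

IE_3 is the cost of taking one more electron from the +2 cation: O²⁺ still has 4 valence electrons; Si²⁺ still has 2 valence electrons; B²⁺ still has 1 valence electron; P²⁺ still has 3 valence electrons.
All are still removing valence electrons, so compare the +2 ions as you would atoms: IE_3 generally rises across a period (higher Z_eff) and falls down a group (larger shell), subject to the usual subshell exceptions.
Valence configurations: O²⁺ [He]2s²2p², Si²⁺ [Ne]3s², B²⁺ [He]2s¹, P²⁺ [Ne]3s²3p¹.
P²⁺ loses a lone 3p electron whereas Si²⁺ must break into a filled 3s² pair, so IE_3(Si) > IE_3(P) even though P has the higher nuclear charge.
Tabulated IE_3 (kJ/mol): O 5300, Si 3232, B 3660, P 2914.
Overall IE_3 order: P < Si < B < O.

O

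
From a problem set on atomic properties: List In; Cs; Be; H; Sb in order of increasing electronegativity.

Cs < Be < In < Sb < H

H is in period 1, group 1; Be is in period 2, group 2; In is in period 5, group 13; Sb is in period 5, group 15; Cs is in period 6, group 1.
Electronegativity increases across a period and decreases down a group, tracking effective nuclear charge and atomic size.
Neither a single period nor a single group — weigh both effects.
Be > Cs: both effects reinforce here, so Be is clearly the higher of the two.
In > Be: the two effects oppose for this pair; the across-period effect wins (1.78 vs 1.57).
Sb > In: both are in period 5; the period trend gives Sb the larger value.
H > Sb: the two effects oppose for this pair; the down-group effect wins (2.20 vs 2.05).
For reference (Pauling): H 2.20, Be 1.57, In 1.78, Sb 2.05, Cs 0.79.
So from lowest to highest: Cs < Be < In < Sb < H.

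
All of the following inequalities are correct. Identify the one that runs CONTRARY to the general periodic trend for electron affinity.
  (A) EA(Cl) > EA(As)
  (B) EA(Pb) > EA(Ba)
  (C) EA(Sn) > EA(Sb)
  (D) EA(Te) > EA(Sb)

The general trend: electron affinity increases across a period and decreases down a group.
(A) Cl (period 3, group 17) vs As (period 4, group 15): the stated order agrees with the simple trend.
(B) Pb (period 6, group 14) vs Ba (period 6, group 2): the stated order agrees with the simple trend.
(C) Sn (period 5, group 14) vs Sb (period 5, group 15): the stated order contradicts the simple trend.
(D) Te (period 5, group 16) vs Sb (period 5, group 15): the stated order agrees with the simple trend.
The exception is (C): adding an electron to Sb's half-filled 5p³ is unfavourable, so Sn has the more exothermic EA.

(C)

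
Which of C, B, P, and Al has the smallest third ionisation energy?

Al

Consider each +2 ion: C²⁺ still has 2 valence electrons; B²⁺ still has 1 valence electron; P²⁺ still has 3 valence electrons; Al²⁺ still has 1 valence electron.
All are still removing valence electrons, so compare the +2 ions as you would atoms: IE_3 generally rises across a period (higher Z_eff) and falls down a group (larger shell), subject to the usual subshell exceptions.
Valence configurations: C²⁺ [He]2s², B²⁺ [He]2s¹, P²⁺ [Ne]3s²3p¹, Al²⁺ [Ne]3s¹.
Tabulated IE_3 (kJ/mol): C 4620, B 3660, P 2914, Al 2745.
Putting it together, IE_3: Al < P < B < C.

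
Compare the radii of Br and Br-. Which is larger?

Forming Br- adds 1 electron to Br. More electron–electron repulsion in the same shell, with unchanged nuclear charge, lets the cloud expand.
An anion is larger than its parent atom: Br- > Br.

Br-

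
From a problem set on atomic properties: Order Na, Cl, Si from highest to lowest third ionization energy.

IE_3 is the cost of taking one more electron from the +2 cation: Na²⁺ is already 1 electron into the core; Cl²⁺ still has 5 valence electrons; Si²⁺ still has 2 valence electrons.
Breaking into a closed-shell core is much more expensive than removing a leftover valence electron — Na has the largest IE_3 here.
Valence configurations: Cl²⁺ [Ne]3s²3p³, Si²⁺ [Ne]3s².
The numbers (kJ/mol): Na 6910, Cl 3822, Si 3232.
Putting it together, IE_3: Si < Cl < Na.

Na > Cl > Si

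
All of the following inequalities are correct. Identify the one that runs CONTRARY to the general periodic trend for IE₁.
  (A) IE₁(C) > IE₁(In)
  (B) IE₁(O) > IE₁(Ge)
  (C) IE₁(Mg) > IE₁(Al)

(C)

The general trend: IE₁ increases across a period and decreases down a group.
(A) C (period 2, group 14) vs In (period 5, group 13): the stated order agrees with the simple trend.
(B) O (period 2, group 16) vs Ge (period 4, group 14): the stated order agrees with the simple trend.
(C) Mg (period 3, group 2) vs Al (period 3, group 13): the stated order contradicts the simple trend.
The exception is (C): Al's single 3p electron is easier to remove than one from Mg's filled 3s².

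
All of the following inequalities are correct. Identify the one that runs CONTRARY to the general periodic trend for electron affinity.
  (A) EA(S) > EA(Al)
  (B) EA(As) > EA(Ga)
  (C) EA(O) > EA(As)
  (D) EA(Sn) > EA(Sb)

(D)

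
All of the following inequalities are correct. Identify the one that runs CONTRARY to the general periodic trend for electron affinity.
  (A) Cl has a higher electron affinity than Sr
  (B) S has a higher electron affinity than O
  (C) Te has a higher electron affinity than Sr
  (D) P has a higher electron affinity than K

The general trend: electron affinity increases across a period and decreases down a group.
(A) Cl (period 3, group 17) vs Sr (period 5, group 2): the stated order agrees with the simple trend.
(B) S (period 3, group 16) vs O (period 2, group 16): the stated order contradicts the simple trend.
(C) Te (period 5, group 16) vs Sr (period 5, group 2): the stated order agrees with the simple trend.
(D) P (period 3, group 15) vs K (period 4, group 1): the stated order agrees with the simple trend.
The exception is (B): the compact 2p subshell of O repels the added electron more than S's larger 3p does.

(B)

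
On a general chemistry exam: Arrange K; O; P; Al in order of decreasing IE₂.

O > K > P > Al

Consider each +1 ion: K⁺ is the bare [Ar] core; O⁺ still has 5 valence electrons; P⁺ still has 4 valence electrons; Al⁺ still has 2 valence electrons.
Usually core removal costs more than valence removal, but here the competition is close: a tightly held n=2 valence electron can cost more to remove than an n=3 core electron, so the actual values have to decide it.
Valence configurations: O⁺ [He]2s²2p³, P⁺ [Ne]3s²3p², Al⁺ [Ne]3s².
Tabulated IE_2 (kJ/mol): K 3052, O 3388, P 1907, Al 1817.
So the second ionization energies run Al < P < K < O.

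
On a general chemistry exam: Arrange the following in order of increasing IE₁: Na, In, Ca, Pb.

Na, In, Ca, Pb

Na is in period 3, group 1; Ca is in period 4, group 2; In is in period 5, group 13; Pb is in period 6, group 14.
IE₁ increases left→right with effective nuclear charge and decreases top→bottom as the valence shell moves farther out.
A diagonal step moves right (one effect) and down (the opposite effect) at once.
In > Na: the two effects oppose for this pair; the across-period effect wins (558 vs 496 kJ/mol).
Ca > In: the two effects oppose for this pair; the down-group effect wins (590 vs 558 kJ/mol).
Pb > Ca: period and group pull opposite ways; the across-period shift dominates (716 vs 590 kJ/mol).
Tabulated first ionization energy (kJ/mol): Na 496, Ca 590, In 558, Pb 716.
So from lowest to highest: Na < In < Ca < Pb.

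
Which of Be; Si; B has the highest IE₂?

The second ionization energy removes an electron from the +1 ion. For each element: Be⁺ still has 1 valence electron; Si⁺ still has 3 valence electrons; B⁺ still has 2 valence electrons.
All are still removing valence electrons, so compare the +1 ions as you would atoms: IE_2 generally rises across a period (higher Z_eff) and falls down a group (larger shell), subject to the usual subshell exceptions.
Valence configurations: Be⁺ [He]2s¹, Si⁺ [Ne]3s²3p¹, B⁺ [He]2s².
Tabulated IE_2 (kJ/mol): Be 1757, Si 1577, B 2427.
So the second ionization energies run Si < Be < B.

B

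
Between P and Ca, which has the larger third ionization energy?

Consider each +2 ion: P²⁺ still has 3 valence electrons; Ca²⁺ is the bare [Ar] core.
Pulling an electron out of a noble-gas core costs far more than removing a remaining valence electron, so Ca sits at the high end of IE_3.
Tabulated IE_3 (kJ/mol): P 2914, Ca 4912.
Hence IE_3: P < Ca.

Ca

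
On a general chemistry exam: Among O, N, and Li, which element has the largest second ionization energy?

Consider each +1 ion: O⁺ still has 5 valence electrons; N⁺ still has 4 valence electrons; Li⁺ is the bare [He] core.
Pulling an electron out of a noble-gas core costs far more than removing a remaining valence electron, so Li sits at the high end of IE_2.
Valence configurations: O⁺ [He]2s²2p³, N⁺ [He]2s²2p².
Approximate IE_2 values (kJ/mol): O 3388, N 2856, Li 7298.
Hence IE_2: N < O < Li.

Li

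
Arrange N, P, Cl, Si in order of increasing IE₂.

Consider each +1 ion: N⁺ still has 4 valence electrons; P⁺ still has 4 valence electrons; Cl⁺ still has 6 valence electrons; Si⁺ still has 3 valence electrons.
All are still removing valence electrons, so compare the +1 ions as you would atoms: IE_2 generally rises across a period (higher Z_eff) and falls down a group (larger shell), subject to the usual subshell exceptions.
Valence configurations: N⁺ [He]2s²2p², P⁺ [Ne]3s²3p², Cl⁺ [Ne]3s²3p⁴, Si⁺ [Ne]3s²3p¹.
Approximate IE_2 values (kJ/mol): N 2856, P 1907, Cl 2298, Si 1577.
Overall IE_2 order: Si < P < Cl < N.

Si < P < Cl < N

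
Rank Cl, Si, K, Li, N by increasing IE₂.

IE_2 is the cost of taking one more electron from the +1 cation: Cl⁺ still has 6 valence electrons; Si⁺ still has 3 valence electrons; K⁺ is the bare [Ar] core; Li⁺ is the bare [He] core; N⁺ still has 4 valence electrons.
Pulling an electron out of a noble-gas core costs far more than removing a remaining valence electron, so K and Li sit at the high end of IE_2.
Valence configurations: Cl⁺ [Ne]3s²3p⁴, Si⁺ [Ne]3s²3p¹, N⁺ [He]2s²2p².
The numbers (kJ/mol): Cl 2298, Si 1577, K 3052, Li 7298, N 2856.
Hence IE_2: Si < Cl < N < K < Li.

Si < Cl < N < K < Li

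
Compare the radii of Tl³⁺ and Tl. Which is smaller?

Tl³⁺

Forming Tl³⁺ removes 3 electrons from Tl. Fewer electrons for the same nuclear charge means less shielding and a higher Z_eff on the remaining electrons, and for main-group metals the entire outer shell is lost.
A cation is smaller than its parent atom: Tl³⁺ < Tl.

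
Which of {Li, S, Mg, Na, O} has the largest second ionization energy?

Li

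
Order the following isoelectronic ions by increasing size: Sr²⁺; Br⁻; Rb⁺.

Sr²⁺ < Rb⁺ < Br⁻

All of these have 36 electrons, so size is governed by nuclear charge alone: the more protons, the stronger the pull on the same electron cloud, and the smaller the ion.
Nuclear charges: Sr²⁺ (Z=38), Rb⁺ (Z=37), Br⁻ (Z=35).
Smallest to largest: Sr²⁺ < Rb⁺ < Br⁻.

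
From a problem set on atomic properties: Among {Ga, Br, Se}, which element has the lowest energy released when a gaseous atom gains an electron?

Ga is in period 4, group 13; Se is in period 4, group 16; Br is in period 4, group 17.
EA tends to increase across a period and decrease down a group, though the pattern is less regular than for IE or radius.
All lie in period 4, so electron affinity increases left to right.
The lowest energy released when a gaseous atom gains an electron among these belongs to Ga.

Ga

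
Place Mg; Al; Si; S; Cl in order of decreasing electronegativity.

Cl, S, Si, Al, Mg

Mg is in period 3, group 2; Al is in period 3, group 13; Si is in period 3, group 14; S is in period 3, group 16; Cl is in period 3, group 17.
Smaller atoms with higher effective nuclear charge are more electronegative.
All lie in period 3, so electronegativity increases left to right.
So from highest to lowest: Cl > S > Si > Al > Mg.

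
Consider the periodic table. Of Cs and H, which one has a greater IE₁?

H is in period 1, group 1; Cs is in period 6, group 1.
IE₁ increases left→right with effective nuclear charge and decreases top→bottom as the valence shell moves farther out.
All are in group 1, so first ionization energy increases up the group.
So H has the greater IE₁ (H > Cs).

H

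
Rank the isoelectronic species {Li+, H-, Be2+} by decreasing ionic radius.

All of these have 2 electrons, so size is governed by nuclear charge alone: the more protons, the stronger the pull on the same electron cloud, and the smaller the ion.
Nuclear charges: Be2+ (Z=4), Li+ (Z=3), H- (Z=1).
Largest to smallest: H- > Li+ > Be2+.

H-, Li+, Be2+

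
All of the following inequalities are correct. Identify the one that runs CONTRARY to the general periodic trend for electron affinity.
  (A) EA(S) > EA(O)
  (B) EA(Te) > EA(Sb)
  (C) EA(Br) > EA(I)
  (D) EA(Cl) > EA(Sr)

The general trend: electron affinity increases across a period and decreases down a group.
(A) S (period 3, group 16) vs O (period 2, group 16): the stated order contradicts the simple trend.
(B) Te (period 5, group 16) vs Sb (period 5, group 15): the stated order agrees with the simple trend.
(C) Br (period 4, group 17) vs I (period 5, group 17): the stated order agrees with the simple trend.
(D) Cl (period 3, group 17) vs Sr (period 5, group 2): the stated order agrees with the simple trend.
The exception is (A): the compact 2p subshell of O repels the added electron more than S's larger 3p does.

(A)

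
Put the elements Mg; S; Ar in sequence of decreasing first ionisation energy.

Ar > S > Mg

First ionization energy rises across a period (greater Z_eff holds electrons more tightly) and falls down a group (valence electrons are farther from the nucleus).
All lie in period 3, so first ionization energy increases left to right.
So from highest to lowest: Ar > S > Mg.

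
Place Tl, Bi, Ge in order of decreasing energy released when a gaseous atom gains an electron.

Ge is in period 4, group 14; Tl is in period 6, group 13; Bi is in period 6, group 15.
Electron affinity generally becomes more exothermic across a period toward the halogens and less exothermic down a group.
These span different periods and groups, so the two trends combine.
Bi > Tl: Bi lies to the right of Tl in period 6, so the across-period effect alone puts Bi higher.
Ge > Bi: period and group pull opposite ways; the down-group shift dominates (119 vs 91 kJ/mol).
Approximate values (kJ/mol): Ge 119, Tl 19, Bi 91.
So from highest to lowest: Ge > Bi > Tl.

Ge, Bi, Tl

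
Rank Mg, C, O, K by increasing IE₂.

Mg < C < K < O

Consider each +1 ion: Mg⁺ still has 1 valence electron; C⁺ still has 3 valence electrons; O⁺ still has 5 valence electrons; K⁺ is the bare [Ar] core.
Usually core removal costs more than valence removal, but here the competition is close: a tightly held n=2 valence electron can cost more to remove than an n=3 core electron, so the actual values have to decide it.
Valence configurations: Mg⁺ [Ne]3s¹, C⁺ [He]2s²2p¹, O⁺ [He]2s²2p³.
Approximate IE_2 values (kJ/mol): Mg 1451, C 2353, O 3388, K 3052.
Overall IE_2 order: Mg < C < K < O.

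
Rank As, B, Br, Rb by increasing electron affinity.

B is in period 2, group 13; As is in period 4, group 15; Br is in period 4, group 17; Rb is in period 5, group 1.
EA tends to increase across a period and decrease down a group, though the pattern is less regular than for IE or radius.
Here both period and group differ, so the two effects have to be weighed against each other.
Rb > B: this pair runs against the simple trend — see the exception note.
As > Rb: relative to Rb, both the across-period and down-group shifts push As's electron affinity up.
Br > As: both are in period 4; the period trend gives Br the larger value.
Note the exception: Rb has a higher electron affinity than B, contrary to the simple trend — B's ns²np¹ configuration gives only a small electron affinity — the sparsely filled np subshell binds an added electron weakly.
Tabulated electron affinity (kJ/mol): B 27, As 78, Br 325, Rb 47.
So from lowest to highest: B < Rb < As < Br.

B < Rb < As < Br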